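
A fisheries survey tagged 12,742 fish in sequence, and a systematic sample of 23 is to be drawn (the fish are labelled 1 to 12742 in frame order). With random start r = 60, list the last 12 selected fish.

6154, 6708, 7262, 7816, 8370, 8924, 9478, 10032, 10586, 11140, 11694, 12248

k = N/n = 12742/23 = 554
12th selection = 60 + 11×554 = 6154
13th: 6154 + 554 = 6708
14th: 6708 + 554 = 7262
15th: 7262 + 554 = 7816
16th: 7816 + 554 = 8370
17th: 8370 + 554 = 8924
18th: 8924 + 554 = 9478
19th: 9478 + 554 = 10032
20th: 10032 + 554 = 10586
21st: 10586 + 554 = 11140
22nd: 11140 + 554 = 11694
23rd: 11694 + 554 = 12248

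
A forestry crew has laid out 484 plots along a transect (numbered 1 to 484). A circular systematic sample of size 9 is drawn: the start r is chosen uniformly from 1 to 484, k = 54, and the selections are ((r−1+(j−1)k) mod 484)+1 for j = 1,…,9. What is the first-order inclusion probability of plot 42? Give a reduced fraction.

9/484

For each position j, as r ranges over 1…484 the j-th selection hits every plot exactly once, so plot 42 is selected for exactly 9 of the 484 starts.
Inclusion probability = 9/484.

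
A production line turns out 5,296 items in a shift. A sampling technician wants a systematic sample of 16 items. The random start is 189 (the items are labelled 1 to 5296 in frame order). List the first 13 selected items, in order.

k = N/n = 5296/16 = 331
item 1: 189
item 2: 189 + 331 = 520
item 3: 520 + 331 = 851
item 4: 851 + 331 = 1182
item 5: 1182 + 331 = 1513
item 6: 1513 + 331 = 1844
item 7: 1844 + 331 = 2175
item 8: 2175 + 331 = 2506
item 9: 2506 + 331 = 2837
item 10: 2837 + 331 = 3168
item 11: 3168 + 331 = 3499
item 12: 3499 + 331 = 3830
item 13: 3830 + 331 = 4161

189, 520, 851, 1182, 1513, 1844, 2175, 2506, 2837, 3168, 3499, 3830, 4161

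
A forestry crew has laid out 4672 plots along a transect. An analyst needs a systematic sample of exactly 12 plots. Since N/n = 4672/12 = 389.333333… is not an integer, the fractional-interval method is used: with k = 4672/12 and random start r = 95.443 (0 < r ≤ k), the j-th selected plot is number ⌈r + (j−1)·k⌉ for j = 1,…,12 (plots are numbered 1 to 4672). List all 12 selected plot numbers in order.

j=1: r + 0k = 95.443 → ⌈·⌉ = 96
j=2: r + 1k = 484.776333… → ⌈·⌉ = 485
j=3: r + 2k = 874.109666… → ⌈·⌉ = 875
j=4: r + 3k = 1263.443 → ⌈·⌉ = 1264
j=5: r + 4k = 1652.776333… → ⌈·⌉ = 1653
j=6: r + 5k = 2042.109666… → ⌈·⌉ = 2043
j=7: r + 6k = 2431.443 → ⌈·⌉ = 2432
j=8: r + 7k = 2820.776333… → ⌈·⌉ = 2821
j=9: r + 8k = 3210.109666… → ⌈·⌉ = 3211
j=10: r + 9k = 3599.443 → ⌈·⌉ = 3600
j=11: r + 10k = 3988.776333… → ⌈·⌉ = 3989
j=12: r + 11k = 4378.109666… → ⌈·⌉ = 4379

96, 485, 875, 1264, 1653, 2043, 2432, 2821, 3211, 3600, 3989, 4379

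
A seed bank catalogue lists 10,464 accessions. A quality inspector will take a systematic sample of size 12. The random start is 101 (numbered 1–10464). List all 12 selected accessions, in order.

101, 973, 1845, 2717, 3589, 4461, 5333, 6205, 7077, 7949, 8821, 9693

k = N/n = 10464/12 = 872
accession 1: 101
accession 2: 101 + 872 = 973
accession 3: 973 + 872 = 1845
accession 4: 1845 + 872 = 2717
accession 5: 2717 + 872 = 3589
accession 6: 3589 + 872 = 4461
accession 7: 4461 + 872 = 5333
accession 8: 5333 + 872 = 6205
accession 9: 6205 + 872 = 7077
accession 10: 7077 + 872 = 7949
accession 11: 7949 + 872 = 8821
accession 12: 8821 + 872 = 9693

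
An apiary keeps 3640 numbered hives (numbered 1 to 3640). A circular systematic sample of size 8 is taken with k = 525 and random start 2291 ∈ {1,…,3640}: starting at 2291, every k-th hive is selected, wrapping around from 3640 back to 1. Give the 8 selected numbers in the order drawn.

2291, 2816, 3341, 226, 751, 1276, 1801, 2326

Selection 1: 2291
Selection 2: 2291 + 525 = 2816
Selection 3: 2816 + 525 = 3341
Selection 4: 3341 + 525 = 3866 → 3866 − 3640 = 226
Selection 5: 226 + 525 = 751
Selection 6: 751 + 525 = 1276
Selection 7: 1276 + 525 = 1801
Selection 8: 1801 + 525 = 2326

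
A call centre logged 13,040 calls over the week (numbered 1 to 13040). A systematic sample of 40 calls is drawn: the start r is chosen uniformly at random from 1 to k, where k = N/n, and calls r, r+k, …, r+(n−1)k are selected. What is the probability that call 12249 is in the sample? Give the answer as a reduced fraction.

1/326

k = 13040/40 = 326.
Call 12249 is selected iff r ≡ 12249 (mod 326); exactly one such r in {1,…,326}.
Inclusion probability = 1/326.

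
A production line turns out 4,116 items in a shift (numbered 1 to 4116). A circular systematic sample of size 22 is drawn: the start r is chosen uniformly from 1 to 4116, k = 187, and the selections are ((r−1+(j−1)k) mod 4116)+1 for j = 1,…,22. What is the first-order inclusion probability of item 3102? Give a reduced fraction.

11/2058

For each position j, as r ranges over 1…4116 the j-th selection hits every item exactly once, so item 3102 is selected for exactly 22 of the 4116 starts.
Inclusion probability = 22/4116 = 11/2058.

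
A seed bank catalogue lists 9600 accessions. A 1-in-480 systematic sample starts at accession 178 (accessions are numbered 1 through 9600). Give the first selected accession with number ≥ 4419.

k = 480
Steps past start: ⌈(4419 − 178)/480⌉ = ⌈4241/480⌉ = 9
Selected accession: 178 + 9×480 = 4498

4498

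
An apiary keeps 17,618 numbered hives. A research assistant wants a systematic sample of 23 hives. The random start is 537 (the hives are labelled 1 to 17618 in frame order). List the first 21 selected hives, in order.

537, 1303, 2069, 2835, 3601, 4367, 5133, 5899, 6665, 7431, 8197, 8963, 9729, 10495, 11261, 12027, 12793, 13559, 14325, 15091, 15857

k = N/n = 17618/23 = 766
hive 1: 537
hive 2: 537 + 766 = 1303
hive 3: 1303 + 766 = 2069
hive 4: 2069 + 766 = 2835
hive 5: 2835 + 766 = 3601
hive 6: 3601 + 766 = 4367
hive 7: 4367 + 766 = 5133
hive 8: 5133 + 766 = 5899
hive 9: 5899 + 766 = 6665
hive 10: 6665 + 766 = 7431
hive 11: 7431 + 766 = 8197
hive 12: 8197 + 766 = 8963
hive 13: 8963 + 766 = 9729
hive 14: 9729 + 766 = 10495
hive 15: 10495 + 766 = 11261
hive 16: 11261 + 766 = 12027
hive 17: 12027 + 766 = 12793
hive 18: 12793 + 766 = 13559
hive 19: 13559 + 766 = 14325
hive 20: 14325 + 766 = 15091
hive 21: 15091 + 766 = 15857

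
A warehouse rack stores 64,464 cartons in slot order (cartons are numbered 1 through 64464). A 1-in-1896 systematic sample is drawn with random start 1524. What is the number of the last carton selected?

64092

k = 1896
34th selection = r + (34−1)·k = 1524 + 33×1896 = 1524 + 62568 = 64092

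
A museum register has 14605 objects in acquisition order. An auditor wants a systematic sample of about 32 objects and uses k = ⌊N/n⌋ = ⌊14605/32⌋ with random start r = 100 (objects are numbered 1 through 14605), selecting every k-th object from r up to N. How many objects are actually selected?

32

k = ⌊14605/32⌋ = 456
Achieved size = ⌊(14605 − 100)/456⌋ + 1 = ⌊14505/456⌋ + 1 = 31 + 1 = 32
(last selection: 100 + 31×456 = 14236 ≤ 14605; next would be 14692 > 14605)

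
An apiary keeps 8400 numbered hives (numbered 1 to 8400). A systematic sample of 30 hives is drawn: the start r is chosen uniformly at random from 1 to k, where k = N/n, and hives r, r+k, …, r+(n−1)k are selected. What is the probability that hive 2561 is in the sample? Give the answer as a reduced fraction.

k = 8400/30 = 280.
Hive 2561 is selected iff r ≡ 2561 (mod 280); exactly one such r in {1,…,280}.
Inclusion probability = 1/280.

1/280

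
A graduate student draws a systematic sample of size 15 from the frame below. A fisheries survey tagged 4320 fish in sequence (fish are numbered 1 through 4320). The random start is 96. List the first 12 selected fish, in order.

k = N/n = 4320/15 = 288
fish 1: 96
fish 2: 96 + 288 = 384
fish 3: 384 + 288 = 672
fish 4: 672 + 288 = 960
fish 5: 960 + 288 = 1248
fish 6: 1248 + 288 = 1536
fish 7: 1536 + 288 = 1824
fish 8: 1824 + 288 = 2112
fish 9: 2112 + 288 = 2400
fish 10: 2400 + 288 = 2688
fish 11: 2688 + 288 = 2976
fish 12: 2976 + 288 = 3264

96, 384, 672, 960, 1248, 1536, 1824, 2112, 2400, 2688, 2976, 3264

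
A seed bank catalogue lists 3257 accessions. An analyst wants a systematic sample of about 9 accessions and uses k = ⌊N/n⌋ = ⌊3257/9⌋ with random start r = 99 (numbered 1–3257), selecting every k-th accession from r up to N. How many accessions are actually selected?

k = ⌊3257/9⌋ = 361
Achieved size = ⌊(3257 − 99)/361⌋ + 1 = ⌊3158/361⌋ + 1 = 8 + 1 = 9
(last selection: 99 + 8×361 = 2987 ≤ 3257; next would be 3348 > 3257)

9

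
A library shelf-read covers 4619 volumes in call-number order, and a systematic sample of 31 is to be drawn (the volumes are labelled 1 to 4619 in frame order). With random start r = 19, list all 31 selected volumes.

19, 168, 317, 466, 615, 764, 913, 1062, 1211, 1360, 1509, 1658, 1807, 1956, 2105, 2254, 2403, 2552, 2701, 2850, 2999, 3148, 3297, 3446, 3595, 3744, 3893, 4042, 4191, 4340, 4489

k = N/n = 4619/31 = 149
volume 1: 19
volume 2: 19 + 149 = 168
volume 3: 168 + 149 = 317
volume 4: 317 + 149 = 466
volume 5: 466 + 149 = 615
volume 6: 615 + 149 = 764
volume 7: 764 + 149 = 913
volume 8: 913 + 149 = 1062
volume 9: 1062 + 149 = 1211
volume 10: 1211 + 149 = 1360
volume 11: 1360 + 149 = 1509
volume 12: 1509 + 149 = 1658
volume 13: 1658 + 149 = 1807
volume 14: 1807 + 149 = 1956
volume 15: 1956 + 149 = 2105
volume 16: 2105 + 149 = 2254
volume 17: 2254 + 149 = 2403
volume 18: 2403 + 149 = 2552
volume 19: 2552 + 149 = 2701
volume 20: 2701 + 149 = 2850
volume 21: 2850 + 149 = 2999
volume 22: 2999 + 149 = 3148
volume 23: 3148 + 149 = 3297
volume 24: 3297 + 149 = 3446
volume 25: 3446 + 149 = 3595
volume 26: 3595 + 149 = 3744
volume 27: 3744 + 149 = 3893
volume 28: 3893 + 149 = 4042
volume 29: 4042 + 149 = 4191
volume 30: 4191 + 149 = 4340
volume 31: 4340 + 149 = 4489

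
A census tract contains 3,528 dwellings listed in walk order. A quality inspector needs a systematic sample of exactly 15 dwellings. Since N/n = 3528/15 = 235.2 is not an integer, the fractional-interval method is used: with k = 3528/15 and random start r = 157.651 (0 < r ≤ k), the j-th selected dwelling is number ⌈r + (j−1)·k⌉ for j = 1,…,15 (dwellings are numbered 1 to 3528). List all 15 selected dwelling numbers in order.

158, 393, 629, 864, 1099, 1334, 1569, 1805, 2040, 2275, 2510, 2745, 2981, 3216, 3451

j=1: r + 0k = 157.651 → ⌈·⌉ = 158
j=2: r + 1k = 392.851 → ⌈·⌉ = 393
j=3: r + 2k = 628.051 → ⌈·⌉ = 629
j=4: r + 3k = 863.251 → ⌈·⌉ = 864
j=5: r + 4k = 1098.451 → ⌈·⌉ = 1099
j=6: r + 5k = 1333.651 → ⌈·⌉ = 1334
j=7: r + 6k = 1568.851 → ⌈·⌉ = 1569
j=8: r + 7k = 1804.051 → ⌈·⌉ = 1805
j=9: r + 8k = 2039.251 → ⌈·⌉ = 2040
j=10: r + 9k = 2274.451 → ⌈·⌉ = 2275
j=11: r + 10k = 2509.651 → ⌈·⌉ = 2510
j=12: r + 11k = 2744.851 → ⌈·⌉ = 2745
j=13: r + 12k = 2980.051 → ⌈·⌉ = 2981
j=14: r + 13k = 3215.251 → ⌈·⌉ = 3216
j=15: r + 14k = 3450.451 → ⌈·⌉ = 3451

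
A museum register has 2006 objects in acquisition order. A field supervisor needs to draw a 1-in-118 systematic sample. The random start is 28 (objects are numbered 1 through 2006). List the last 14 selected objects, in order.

4th selection = 28 + 3×118 = 382
5th: 382 + 118 = 500
6th: 500 + 118 = 618
7th: 618 + 118 = 736
8th: 736 + 118 = 854
9th: 854 + 118 = 972
10th: 972 + 118 = 1090
11th: 1090 + 118 = 1208
12th: 1208 + 118 = 1326
13th: 1326 + 118 = 1444
14th: 1444 + 118 = 1562
15th: 1562 + 118 = 1680
16th: 1680 + 118 = 1798
17th: 1798 + 118 = 1916

382, 500, 618, 736, 854, 972, 1090, 1208, 1326, 1444, 1562, 1680, 1798, 1916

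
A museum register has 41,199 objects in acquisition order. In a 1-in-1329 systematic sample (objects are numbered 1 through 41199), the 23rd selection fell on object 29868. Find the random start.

k = 1329
r = 29868 − (23−1)×1329 = 29868 − 29238 = 630

630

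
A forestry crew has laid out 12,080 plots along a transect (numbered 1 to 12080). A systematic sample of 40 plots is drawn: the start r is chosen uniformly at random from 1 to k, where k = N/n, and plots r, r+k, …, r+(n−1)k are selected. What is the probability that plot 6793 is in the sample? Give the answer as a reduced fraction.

k = 12080/40 = 302.
Plot 6793 is selected iff r ≡ 6793 (mod 302); exactly one such r in {1,…,302}.
Inclusion probability = 1/302.

1/302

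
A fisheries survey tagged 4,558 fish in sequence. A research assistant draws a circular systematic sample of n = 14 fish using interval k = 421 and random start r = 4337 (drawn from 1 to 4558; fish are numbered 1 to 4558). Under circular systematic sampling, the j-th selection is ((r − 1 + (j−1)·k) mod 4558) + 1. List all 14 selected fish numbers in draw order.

Selection 1: 4337
Selection 2: 4337 + 421 = 4758 → 4758 − 4558 = 200
Selection 3: 200 + 421 = 621
Selection 4: 621 + 421 = 1042
Selection 5: 1042 + 421 = 1463
Selection 6: 1463 + 421 = 1884
Selection 7: 1884 + 421 = 2305
Selection 8: 2305 + 421 = 2726
Selection 9: 2726 + 421 = 3147
Selection 10: 3147 + 421 = 3568
Selection 11: 3568 + 421 = 3989
Selection 12: 3989 + 421 = 4410
Selection 13: 4410 + 421 = 4831 → 4831 − 4558 = 273
Selection 14: 273 + 421 = 694

4337, 200, 621, 1042, 1463, 1884, 2305, 2726, 3147, 3568, 3989, 4410, 273, 694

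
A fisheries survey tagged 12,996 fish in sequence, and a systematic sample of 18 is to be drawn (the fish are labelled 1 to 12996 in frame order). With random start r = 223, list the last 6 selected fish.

8887, 9609, 10331, 11053, 11775, 12497

k = N/n = 12996/18 = 722
13th selection = 223 + 12×722 = 8887
14th: 8887 + 722 = 9609
15th: 9609 + 722 = 10331
16th: 10331 + 722 = 11053
17th: 11053 + 722 = 11775
18th: 11775 + 722 = 12497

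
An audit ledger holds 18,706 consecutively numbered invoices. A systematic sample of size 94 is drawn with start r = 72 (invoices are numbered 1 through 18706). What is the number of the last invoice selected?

18579

k = 18706/94 = 199
94th selection = r + (94−1)·k = 72 + 93×199 = 72 + 18507 = 18579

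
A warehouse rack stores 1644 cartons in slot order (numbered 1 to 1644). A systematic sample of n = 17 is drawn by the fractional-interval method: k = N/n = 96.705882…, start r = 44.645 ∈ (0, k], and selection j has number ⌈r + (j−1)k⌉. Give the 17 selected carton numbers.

j=1: r + 0k = 44.645 → ⌈·⌉ = 45
j=2: r + 1k = 141.350882… → ⌈·⌉ = 142
j=3: r + 2k = 238.056764… → ⌈·⌉ = 239
j=4: r + 3k = 334.762647… → ⌈·⌉ = 335
j=5: r + 4k = 431.468529… → ⌈·⌉ = 432
j=6: r + 5k = 528.174411… → ⌈·⌉ = 529
j=7: r + 6k = 624.880294… → ⌈·⌉ = 625
j=8: r + 7k = 721.586176… → ⌈·⌉ = 722
j=9: r + 8k = 818.292058… → ⌈·⌉ = 819
j=10: r + 9k = 914.997941… → ⌈·⌉ = 915
j=11: r + 10k = 1011.703823… → ⌈·⌉ = 1012
j=12: r + 11k = 1108.409705… → ⌈·⌉ = 1109
j=13: r + 12k = 1205.115588… → ⌈·⌉ = 1206
j=14: r + 13k = 1301.821470… → ⌈·⌉ = 1302
j=15: r + 14k = 1398.527352… → ⌈·⌉ = 1399
j=16: r + 15k = 1495.233235… → ⌈·⌉ = 1496
j=17: r + 16k = 1591.939117… → ⌈·⌉ = 1592

45, 142, 239, 335, 432, 529, 625, 722, 819, 915, 1012, 1109, 1206, 1302, 1399, 1496, 1592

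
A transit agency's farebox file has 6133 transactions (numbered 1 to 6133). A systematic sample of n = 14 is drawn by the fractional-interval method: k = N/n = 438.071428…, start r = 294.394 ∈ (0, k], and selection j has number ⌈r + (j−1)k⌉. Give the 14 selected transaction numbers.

295, 733, 1171, 1609, 2047, 2485, 2923, 3361, 3799, 4238, 4676, 5114, 5552, 5990

j=1: r + 0k = 294.394 → ⌈·⌉ = 295
j=2: r + 1k = 732.465428… → ⌈·⌉ = 733
j=3: r + 2k = 1170.536857… → ⌈·⌉ = 1171
j=4: r + 3k = 1608.608285… → ⌈·⌉ = 1609
j=5: r + 4k = 2046.679714… → ⌈·⌉ = 2047
j=6: r + 5k = 2484.751142… → ⌈·⌉ = 2485
j=7: r + 6k = 2922.822571… → ⌈·⌉ = 2923
j=8: r + 7k = 3360.894 → ⌈·⌉ = 3361
j=9: r + 8k = 3798.965428… → ⌈·⌉ = 3799
j=10: r + 9k = 4237.036857… → ⌈·⌉ = 4238
j=11: r + 10k = 4675.108285… → ⌈·⌉ = 4676
j=12: r + 11k = 5113.179714… → ⌈·⌉ = 5114
j=13: r + 12k = 5551.251142… → ⌈·⌉ = 5552
j=14: r + 13k = 5989.322571… → ⌈·⌉ = 5990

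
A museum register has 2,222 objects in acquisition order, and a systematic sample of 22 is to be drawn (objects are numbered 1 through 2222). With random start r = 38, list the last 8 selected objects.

k = N/n = 2222/22 = 101
15th selection = 38 + 14×101 = 1452
16th: 1452 + 101 = 1553
17th: 1553 + 101 = 1654
18th: 1654 + 101 = 1755
19th: 1755 + 101 = 1856
20th: 1856 + 101 = 1957
21st: 1957 + 101 = 2058
22nd: 2058 + 101 = 2159

1452, 1553, 1654, 1755, 1856, 1957, 2058, 2159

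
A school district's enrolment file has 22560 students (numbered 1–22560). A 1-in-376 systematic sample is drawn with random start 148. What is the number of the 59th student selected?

21956

k = 376
59th selection = r + (59−1)·k = 148 + 58×376 = 148 + 21808 = 21956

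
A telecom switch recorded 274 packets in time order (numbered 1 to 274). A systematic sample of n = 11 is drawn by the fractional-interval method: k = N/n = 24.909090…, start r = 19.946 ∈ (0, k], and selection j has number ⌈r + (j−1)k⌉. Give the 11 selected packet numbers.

j=1: r + 0k = 19.946 → ⌈·⌉ = 20
j=2: r + 1k = 44.855090… → ⌈·⌉ = 45
j=3: r + 2k = 69.764181… → ⌈·⌉ = 70
j=4: r + 3k = 94.673272… → ⌈·⌉ = 95
j=5: r + 4k = 119.582363… → ⌈·⌉ = 120
j=6: r + 5k = 144.491454… → ⌈·⌉ = 145
j=7: r + 6k = 169.400545… → ⌈·⌉ = 170
j=8: r + 7k = 194.309636… → ⌈·⌉ = 195
j=9: r + 8k = 219.218727… → ⌈·⌉ = 220
j=10: r + 9k = 244.127818… → ⌈·⌉ = 245
j=11: r + 10k = 269.036909… → ⌈·⌉ = 270

20, 45, 70, 95, 120, 145, 170, 195, 220, 245, 270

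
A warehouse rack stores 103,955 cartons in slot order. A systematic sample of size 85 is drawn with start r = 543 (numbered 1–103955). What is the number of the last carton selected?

k = 103955/85 = 1223
85th selection = r + (85−1)·k = 543 + 84×1223 = 543 + 102732 = 103275

103275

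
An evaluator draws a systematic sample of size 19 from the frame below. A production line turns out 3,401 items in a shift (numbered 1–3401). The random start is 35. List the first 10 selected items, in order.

k = N/n = 3401/19 = 179
item 1: 35
item 2: 35 + 179 = 214
item 3: 214 + 179 = 393
item 4: 393 + 179 = 572
item 5: 572 + 179 = 751
item 6: 751 + 179 = 930
item 7: 930 + 179 = 1109
item 8: 1109 + 179 = 1288
item 9: 1288 + 179 = 1467
item 10: 1467 + 179 = 1646

35, 214, 393, 572, 751, 930, 1109, 1288, 1467, 1646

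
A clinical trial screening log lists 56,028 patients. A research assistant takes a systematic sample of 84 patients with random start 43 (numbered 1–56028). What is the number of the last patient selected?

k = 56028/84 = 667
84th selection = r + (84−1)·k = 43 + 83×667 = 43 + 55361 = 55404

55404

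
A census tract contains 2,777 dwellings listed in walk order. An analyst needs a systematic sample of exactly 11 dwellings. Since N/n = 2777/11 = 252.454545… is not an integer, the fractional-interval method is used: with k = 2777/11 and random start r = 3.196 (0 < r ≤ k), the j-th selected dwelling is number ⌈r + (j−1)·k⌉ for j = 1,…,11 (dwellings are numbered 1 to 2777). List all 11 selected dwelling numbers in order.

j=1: r + 0k = 3.196 → ⌈·⌉ = 4
j=2: r + 1k = 255.650545… → ⌈·⌉ = 256
j=3: r + 2k = 508.105090… → ⌈·⌉ = 509
j=4: r + 3k = 760.559636… → ⌈·⌉ = 761
j=5: r + 4k = 1013.014181… → ⌈·⌉ = 1014
j=6: r + 5k = 1265.468727… → ⌈·⌉ = 1266
j=7: r + 6k = 1517.923272… → ⌈·⌉ = 1518
j=8: r + 7k = 1770.377818… → ⌈·⌉ = 1771
j=9: r + 8k = 2022.832363… → ⌈·⌉ = 2023
j=10: r + 9k = 2275.286909… → ⌈·⌉ = 2276
j=11: r + 10k = 2527.741454… → ⌈·⌉ = 2528

4, 256, 509, 761, 1014, 1266, 1518, 1771, 2023, 2276, 2528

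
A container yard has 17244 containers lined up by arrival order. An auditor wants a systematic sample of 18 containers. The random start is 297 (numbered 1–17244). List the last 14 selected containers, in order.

4129, 5087, 6045, 7003, 7961, 8919, 9877, 10835, 11793, 12751, 13709, 14667, 15625, 16583

k = N/n = 17244/18 = 958
5th selection = 297 + 4×958 = 4129
6th: 4129 + 958 = 5087
7th: 5087 + 958 = 6045
8th: 6045 + 958 = 7003
9th: 7003 + 958 = 7961
10th: 7961 + 958 = 8919
11th: 8919 + 958 = 9877
12th: 9877 + 958 = 10835
13th: 10835 + 958 = 11793
14th: 11793 + 958 = 12751
15th: 12751 + 958 = 13709
16th: 13709 + 958 = 14667
17th: 14667 + 958 = 15625
18th: 15625 + 958 = 16583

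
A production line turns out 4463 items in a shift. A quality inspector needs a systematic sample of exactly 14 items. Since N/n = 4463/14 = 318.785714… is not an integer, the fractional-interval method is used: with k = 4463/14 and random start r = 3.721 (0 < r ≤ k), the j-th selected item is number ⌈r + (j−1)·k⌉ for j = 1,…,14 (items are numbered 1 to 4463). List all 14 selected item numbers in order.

4, 323, 642, 961, 1279, 1598, 1917, 2236, 2555, 2873, 3192, 3511, 3830, 4148

j=1: r + 0k = 3.721 → ⌈·⌉ = 4
j=2: r + 1k = 322.506714… → ⌈·⌉ = 323
j=3: r + 2k = 641.292428… → ⌈·⌉ = 642
j=4: r + 3k = 960.078142… → ⌈·⌉ = 961
j=5: r + 4k = 1278.863857… → ⌈·⌉ = 1279
j=6: r + 5k = 1597.649571… → ⌈·⌉ = 1598
j=7: r + 6k = 1916.435285… → ⌈·⌉ = 1917
j=8: r + 7k = 2235.221 → ⌈·⌉ = 2236
j=9: r + 8k = 2554.006714… → ⌈·⌉ = 2555
j=10: r + 9k = 2872.792428… → ⌈·⌉ = 2873
j=11: r + 10k = 3191.578142… → ⌈·⌉ = 3192
j=12: r + 11k = 3510.363857… → ⌈·⌉ = 3511
j=13: r + 12k = 3829.149571… → ⌈·⌉ = 3830
j=14: r + 13k = 4147.935285… → ⌈·⌉ = 4148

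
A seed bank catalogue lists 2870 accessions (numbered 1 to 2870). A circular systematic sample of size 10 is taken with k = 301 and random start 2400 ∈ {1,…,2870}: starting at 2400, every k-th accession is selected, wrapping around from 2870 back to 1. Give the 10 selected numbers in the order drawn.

Selection 1: 2400
Selection 2: 2400 + 301 = 2701
Selection 3: 2701 + 301 = 3002 → 3002 − 2870 = 132
Selection 4: 132 + 301 = 433
Selection 5: 433 + 301 = 734
Selection 6: 734 + 301 = 1035
Selection 7: 1035 + 301 = 1336
Selection 8: 1336 + 301 = 1637
Selection 9: 1637 + 301 = 1938
Selection 10: 1938 + 301 = 2239

2400, 2701, 132, 433, 734, 1035, 1336, 1637, 1938, 2239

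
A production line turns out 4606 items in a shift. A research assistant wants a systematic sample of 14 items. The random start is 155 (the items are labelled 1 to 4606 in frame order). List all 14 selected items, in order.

155, 484, 813, 1142, 1471, 1800, 2129, 2458, 2787, 3116, 3445, 3774, 4103, 4432

k = N/n = 4606/14 = 329
item 1: 155
item 2: 155 + 329 = 484
item 3: 484 + 329 = 813
item 4: 813 + 329 = 1142
item 5: 1142 + 329 = 1471
item 6: 1471 + 329 = 1800
item 7: 1800 + 329 = 2129
item 8: 2129 + 329 = 2458
item 9: 2458 + 329 = 2787
item 10: 2787 + 329 = 3116
item 11: 3116 + 329 = 3445
item 12: 3445 + 329 = 3774
item 13: 3774 + 329 = 4103
item 14: 4103 + 329 = 4432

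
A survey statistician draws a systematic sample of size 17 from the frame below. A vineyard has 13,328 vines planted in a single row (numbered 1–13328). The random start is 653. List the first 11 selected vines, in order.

653, 1437, 2221, 3005, 3789, 4573, 5357, 6141, 6925, 7709, 8493

k = N/n = 13328/17 = 784
vine 1: 653
vine 2: 653 + 784 = 1437
vine 3: 1437 + 784 = 2221
vine 4: 2221 + 784 = 3005
vine 5: 3005 + 784 = 3789
vine 6: 3789 + 784 = 4573
vine 7: 4573 + 784 = 5357
vine 8: 5357 + 784 = 6141
vine 9: 6141 + 784 = 6925
vine 10: 6925 + 784 = 7709
vine 11: 7709 + 784 = 8493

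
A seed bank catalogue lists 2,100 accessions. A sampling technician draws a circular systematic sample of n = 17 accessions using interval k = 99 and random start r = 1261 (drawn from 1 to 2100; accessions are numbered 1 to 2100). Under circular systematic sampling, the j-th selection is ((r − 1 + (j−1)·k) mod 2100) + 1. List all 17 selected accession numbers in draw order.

1261, 1360, 1459, 1558, 1657, 1756, 1855, 1954, 2053, 52, 151, 250, 349, 448, 547, 646, 745

Selection 1: 1261
Selection 2: 1261 + 99 = 1360
Selection 3: 1360 + 99 = 1459
Selection 4: 1459 + 99 = 1558
Selection 5: 1558 + 99 = 1657
Selection 6: 1657 + 99 = 1756
Selection 7: 1756 + 99 = 1855
Selection 8: 1855 + 99 = 1954
Selection 9: 1954 + 99 = 2053
Selection 10: 2053 + 99 = 2152 → 2152 − 2100 = 52
Selection 11: 52 + 99 = 151
Selection 12: 151 + 99 = 250
Selection 13: 250 + 99 = 349
Selection 14: 349 + 99 = 448
Selection 15: 448 + 99 = 547
Selection 16: 547 + 99 = 646
Selection 17: 646 + 99 = 745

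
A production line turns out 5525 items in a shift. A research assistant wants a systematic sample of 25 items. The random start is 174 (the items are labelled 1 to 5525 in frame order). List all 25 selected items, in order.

174, 395, 616, 837, 1058, 1279, 1500, 1721, 1942, 2163, 2384, 2605, 2826, 3047, 3268, 3489, 3710, 3931, 4152, 4373, 4594, 4815, 5036, 5257, 5478

k = N/n = 5525/25 = 221
item 1: 174
item 2: 174 + 221 = 395
item 3: 395 + 221 = 616
item 4: 616 + 221 = 837
item 5: 837 + 221 = 1058
item 6: 1058 + 221 = 1279
item 7: 1279 + 221 = 1500
item 8: 1500 + 221 = 1721
item 9: 1721 + 221 = 1942
item 10: 1942 + 221 = 2163
item 11: 2163 + 221 = 2384
item 12: 2384 + 221 = 2605
item 13: 2605 + 221 = 2826
item 14: 2826 + 221 = 3047
item 15: 3047 + 221 = 3268
item 16: 3268 + 221 = 3489
item 17: 3489 + 221 = 3710
item 18: 3710 + 221 = 3931
item 19: 3931 + 221 = 4152
item 20: 4152 + 221 = 4373
item 21: 4373 + 221 = 4594
item 22: 4594 + 221 = 4815
item 23: 4815 + 221 = 5036
item 24: 5036 + 221 = 5257
item 25: 5257 + 221 = 5478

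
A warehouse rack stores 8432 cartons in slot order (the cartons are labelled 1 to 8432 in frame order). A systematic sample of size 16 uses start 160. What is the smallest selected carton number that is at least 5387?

5430

k = 8432/16 = 527
Steps past start: ⌈(5387 − 160)/527⌉ = ⌈5227/527⌉ = 10
Selected carton: 160 + 10×527 = 5430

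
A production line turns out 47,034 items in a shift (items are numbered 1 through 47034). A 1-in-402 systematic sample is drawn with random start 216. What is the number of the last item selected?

46848

k = 402
117th selection = r + (117−1)·k = 216 + 116×402 = 216 + 46632 = 46848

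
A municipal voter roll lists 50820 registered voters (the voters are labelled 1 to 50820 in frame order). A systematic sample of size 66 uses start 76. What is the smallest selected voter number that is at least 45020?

45506

k = 50820/66 = 770
Steps past start: ⌈(45020 − 76)/770⌉ = ⌈44944/770⌉ = 59
Selected voter: 76 + 59×770 = 45506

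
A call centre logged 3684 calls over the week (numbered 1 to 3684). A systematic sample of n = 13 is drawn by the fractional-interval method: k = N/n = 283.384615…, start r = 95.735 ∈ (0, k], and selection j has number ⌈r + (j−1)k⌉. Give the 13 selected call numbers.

j=1: r + 0k = 95.735 → ⌈·⌉ = 96
j=2: r + 1k = 379.119615… → ⌈·⌉ = 380
j=3: r + 2k = 662.504230… → ⌈·⌉ = 663
j=4: r + 3k = 945.888846… → ⌈·⌉ = 946
j=5: r + 4k = 1229.273461… → ⌈·⌉ = 1230
j=6: r + 5k = 1512.658076… → ⌈·⌉ = 1513
j=7: r + 6k = 1796.042692… → ⌈·⌉ = 1797
j=8: r + 7k = 2079.427307… → ⌈·⌉ = 2080
j=9: r + 8k = 2362.811923… → ⌈·⌉ = 2363
j=10: r + 9k = 2646.196538… → ⌈·⌉ = 2647
j=11: r + 10k = 2929.581153… → ⌈·⌉ = 2930
j=12: r + 11k = 3212.965769… → ⌈·⌉ = 3213
j=13: r + 12k = 3496.350384… → ⌈·⌉ = 3497

96, 380, 663, 946, 1230, 1513, 1797, 2080, 2363, 2647, 2930, 3213, 3497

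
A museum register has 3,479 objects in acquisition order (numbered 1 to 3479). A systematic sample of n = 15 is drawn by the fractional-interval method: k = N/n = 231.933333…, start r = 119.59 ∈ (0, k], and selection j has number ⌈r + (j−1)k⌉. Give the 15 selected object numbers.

j=1: r + 0k = 119.59 → ⌈·⌉ = 120
j=2: r + 1k = 351.523333… → ⌈·⌉ = 352
j=3: r + 2k = 583.456666… → ⌈·⌉ = 584
j=4: r + 3k = 815.39 → ⌈·⌉ = 816
j=5: r + 4k = 1047.323333… → ⌈·⌉ = 1048
j=6: r + 5k = 1279.256666… → ⌈·⌉ = 1280
j=7: r + 6k = 1511.19 → ⌈·⌉ = 1512
j=8: r + 7k = 1743.123333… → ⌈·⌉ = 1744
j=9: r + 8k = 1975.056666… → ⌈·⌉ = 1976
j=10: r + 9k = 2206.99 → ⌈·⌉ = 2207
j=11: r + 10k = 2438.923333… → ⌈·⌉ = 2439
j=12: r + 11k = 2670.856666… → ⌈·⌉ = 2671
j=13: r + 12k = 2902.79 → ⌈·⌉ = 2903
j=14: r + 13k = 3134.723333… → ⌈·⌉ = 3135
j=15: r + 14k = 3366.656666… → ⌈·⌉ = 3367

120, 352, 584, 816, 1048, 1280, 1512, 1744, 1976, 2207, 2439, 2671, 2903, 3135, 3367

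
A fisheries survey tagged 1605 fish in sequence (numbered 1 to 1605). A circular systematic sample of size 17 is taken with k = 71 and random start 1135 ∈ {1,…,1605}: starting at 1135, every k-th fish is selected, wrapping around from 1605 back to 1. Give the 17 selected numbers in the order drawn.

1135, 1206, 1277, 1348, 1419, 1490, 1561, 27, 98, 169, 240, 311, 382, 453, 524, 595, 666

Selection 1: 1135
Selection 2: 1135 + 71 = 1206
Selection 3: 1206 + 71 = 1277
Selection 4: 1277 + 71 = 1348
Selection 5: 1348 + 71 = 1419
Selection 6: 1419 + 71 = 1490
Selection 7: 1490 + 71 = 1561
Selection 8: 1561 + 71 = 1632 → 1632 − 1605 = 27
Selection 9: 27 + 71 = 98
Selection 10: 98 + 71 = 169
Selection 11: 169 + 71 = 240
Selection 12: 240 + 71 = 311
Selection 13: 311 + 71 = 382
Selection 14: 382 + 71 = 453
Selection 15: 453 + 71 = 524
Selection 16: 524 + 71 = 595
Selection 17: 595 + 71 = 666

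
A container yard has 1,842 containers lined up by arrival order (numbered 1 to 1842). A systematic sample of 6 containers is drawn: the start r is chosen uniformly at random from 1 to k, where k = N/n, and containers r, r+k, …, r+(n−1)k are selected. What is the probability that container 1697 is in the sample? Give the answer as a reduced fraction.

1/307

k = 1842/6 = 307.
Container 1697 is selected iff r ≡ 1697 (mod 307); exactly one such r in {1,…,307}.
Inclusion probability = 1/307.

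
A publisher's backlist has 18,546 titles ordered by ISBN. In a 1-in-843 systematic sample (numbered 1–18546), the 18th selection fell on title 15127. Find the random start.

k = 843
r = 15127 − (18−1)×843 = 15127 − 14331 = 796

796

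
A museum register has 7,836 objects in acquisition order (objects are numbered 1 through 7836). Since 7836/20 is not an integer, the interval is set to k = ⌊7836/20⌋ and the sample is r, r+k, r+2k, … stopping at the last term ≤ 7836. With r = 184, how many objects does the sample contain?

20

k = ⌊7836/20⌋ = 391
Achieved size = ⌊(7836 − 184)/391⌋ + 1 = ⌊7652/391⌋ + 1 = 19 + 1 = 20
(last selection: 184 + 19×391 = 7613 ≤ 7836; next would be 8004 > 7836)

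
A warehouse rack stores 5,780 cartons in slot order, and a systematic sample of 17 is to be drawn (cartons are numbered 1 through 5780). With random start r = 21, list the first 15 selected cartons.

k = N/n = 5780/17 = 340
carton 1: 21
carton 2: 21 + 340 = 361
carton 3: 361 + 340 = 701
carton 4: 701 + 340 = 1041
carton 5: 1041 + 340 = 1381
carton 6: 1381 + 340 = 1721
carton 7: 1721 + 340 = 2061
carton 8: 2061 + 340 = 2401
carton 9: 2401 + 340 = 2741
carton 10: 2741 + 340 = 3081
carton 11: 3081 + 340 = 3421
carton 12: 3421 + 340 = 3761
carton 13: 3761 + 340 = 4101
carton 14: 4101 + 340 = 4441
carton 15: 4441 + 340 = 4781

21, 361, 701, 1041, 1381, 1721, 2061, 2401, 2741, 3081, 3421, 3761, 4101, 4441, 4781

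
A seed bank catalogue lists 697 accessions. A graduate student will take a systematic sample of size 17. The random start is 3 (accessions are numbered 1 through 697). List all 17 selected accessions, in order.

k = N/n = 697/17 = 41
accession 1: 3
accession 2: 3 + 41 = 44
accession 3: 44 + 41 = 85
accession 4: 85 + 41 = 126
accession 5: 126 + 41 = 167
accession 6: 167 + 41 = 208
accession 7: 208 + 41 = 249
accession 8: 249 + 41 = 290
accession 9: 290 + 41 = 331
accession 10: 331 + 41 = 372
accession 11: 372 + 41 = 413
accession 12: 413 + 41 = 454
accession 13: 454 + 41 = 495
accession 14: 495 + 41 = 536
accession 15: 536 + 41 = 577
accession 16: 577 + 41 = 618
accession 17: 618 + 41 = 659

3, 44, 85, 126, 167, 208, 249, 290, 331, 372, 413, 454, 495, 536, 577, 618, 659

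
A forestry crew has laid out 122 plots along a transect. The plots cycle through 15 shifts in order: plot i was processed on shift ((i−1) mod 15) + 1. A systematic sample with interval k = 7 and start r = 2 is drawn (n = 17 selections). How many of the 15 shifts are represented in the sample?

Consecutive selections differ by k = 7, so their shift numbers differ by 7 mod 15 = 7.
gcd(7, 15) = 1, so the sample visits 15/1 = 15 distinct residues mod 15.
Start 2 is shift 2; the shifts hit are 1, 2, 3, 4, 5, 6, 7, 8, 9, 10, 11, 12, 13, 14, 15.

15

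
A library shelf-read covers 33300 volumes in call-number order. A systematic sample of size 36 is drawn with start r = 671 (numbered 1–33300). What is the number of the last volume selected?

33046

k = 33300/36 = 925
36th selection = r + (36−1)·k = 671 + 35×925 = 671 + 32375 = 33046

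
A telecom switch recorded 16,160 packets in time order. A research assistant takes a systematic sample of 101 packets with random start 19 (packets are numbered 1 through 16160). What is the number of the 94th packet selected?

14899

k = 16160/101 = 160
94th selection = r + (94−1)·k = 19 + 93×160 = 19 + 14880 = 14899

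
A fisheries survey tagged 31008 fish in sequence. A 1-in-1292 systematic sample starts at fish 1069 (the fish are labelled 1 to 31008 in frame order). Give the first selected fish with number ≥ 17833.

17865

k = 1292
Steps past start: ⌈(17833 − 1069)/1292⌉ = ⌈16764/1292⌉ = 13
Selected fish: 1069 + 13×1292 = 17865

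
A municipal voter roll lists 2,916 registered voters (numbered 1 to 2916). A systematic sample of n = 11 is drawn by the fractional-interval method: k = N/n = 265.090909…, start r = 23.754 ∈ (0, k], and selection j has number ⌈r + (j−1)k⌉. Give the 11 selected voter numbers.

j=1: r + 0k = 23.754 → ⌈·⌉ = 24
j=2: r + 1k = 288.844909… → ⌈·⌉ = 289
j=3: r + 2k = 553.935818… → ⌈·⌉ = 554
j=4: r + 3k = 819.026727… → ⌈·⌉ = 820
j=5: r + 4k = 1084.117636… → ⌈·⌉ = 1085
j=6: r + 5k = 1349.208545… → ⌈·⌉ = 1350
j=7: r + 6k = 1614.299454… → ⌈·⌉ = 1615
j=8: r + 7k = 1879.390363… → ⌈·⌉ = 1880
j=9: r + 8k = 2144.481272… → ⌈·⌉ = 2145
j=10: r + 9k = 2409.572181… → ⌈·⌉ = 2410
j=11: r + 10k = 2674.663090… → ⌈·⌉ = 2675

24, 289, 554, 820, 1085, 1350, 1615, 1880, 2145, 2410, 2675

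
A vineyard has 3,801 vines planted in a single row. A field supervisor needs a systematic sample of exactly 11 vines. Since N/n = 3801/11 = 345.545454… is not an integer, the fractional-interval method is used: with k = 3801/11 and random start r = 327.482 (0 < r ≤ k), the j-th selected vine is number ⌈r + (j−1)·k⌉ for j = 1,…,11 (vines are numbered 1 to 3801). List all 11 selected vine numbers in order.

j=1: r + 0k = 327.482 → ⌈·⌉ = 328
j=2: r + 1k = 673.027454… → ⌈·⌉ = 674
j=3: r + 2k = 1018.572909… → ⌈·⌉ = 1019
j=4: r + 3k = 1364.118363… → ⌈·⌉ = 1365
j=5: r + 4k = 1709.663818… → ⌈·⌉ = 1710
j=6: r + 5k = 2055.209272… → ⌈·⌉ = 2056
j=7: r + 6k = 2400.754727… → ⌈·⌉ = 2401
j=8: r + 7k = 2746.300181… → ⌈·⌉ = 2747
j=9: r + 8k = 3091.845636… → ⌈·⌉ = 3092
j=10: r + 9k = 3437.391090… → ⌈·⌉ = 3438
j=11: r + 10k = 3782.936545… → ⌈·⌉ = 3783

328, 674, 1019, 1365, 1710, 2056, 2401, 2747, 3092, 3438, 3783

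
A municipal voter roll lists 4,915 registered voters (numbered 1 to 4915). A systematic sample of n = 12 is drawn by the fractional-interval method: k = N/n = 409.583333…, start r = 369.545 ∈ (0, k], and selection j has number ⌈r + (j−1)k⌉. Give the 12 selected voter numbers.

j=1: r + 0k = 369.545 → ⌈·⌉ = 370
j=2: r + 1k = 779.128333… → ⌈·⌉ = 780
j=3: r + 2k = 1188.711666… → ⌈·⌉ = 1189
j=4: r + 3k = 1598.295 → ⌈·⌉ = 1599
j=5: r + 4k = 2007.878333… → ⌈·⌉ = 2008
j=6: r + 5k = 2417.461666… → ⌈·⌉ = 2418
j=7: r + 6k = 2827.045 → ⌈·⌉ = 2828
j=8: r + 7k = 3236.628333… → ⌈·⌉ = 3237
j=9: r + 8k = 3646.211666… → ⌈·⌉ = 3647
j=10: r + 9k = 4055.795 → ⌈·⌉ = 4056
j=11: r + 10k = 4465.378333… → ⌈·⌉ = 4466
j=12: r + 11k = 4874.961666… → ⌈·⌉ = 4875

370, 780, 1189, 1599, 2008, 2418, 2828, 3237, 3647, 4056, 4466, 4875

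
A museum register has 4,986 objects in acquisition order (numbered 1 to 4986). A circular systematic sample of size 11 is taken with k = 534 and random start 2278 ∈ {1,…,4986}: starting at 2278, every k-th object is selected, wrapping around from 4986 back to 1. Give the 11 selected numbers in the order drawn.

2278, 2812, 3346, 3880, 4414, 4948, 496, 1030, 1564, 2098, 2632

Selection 1: 2278
Selection 2: 2278 + 534 = 2812
Selection 3: 2812 + 534 = 3346
Selection 4: 3346 + 534 = 3880
Selection 5: 3880 + 534 = 4414
Selection 6: 4414 + 534 = 4948
Selection 7: 4948 + 534 = 5482 → 5482 − 4986 = 496
Selection 8: 496 + 534 = 1030
Selection 9: 1030 + 534 = 1564
Selection 10: 1564 + 534 = 2098
Selection 11: 2098 + 534 = 2632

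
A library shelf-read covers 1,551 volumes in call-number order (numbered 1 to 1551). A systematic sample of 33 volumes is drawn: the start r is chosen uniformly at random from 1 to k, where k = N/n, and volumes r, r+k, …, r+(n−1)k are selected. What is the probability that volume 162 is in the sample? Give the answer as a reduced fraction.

k = 1551/33 = 47.
Volume 162 is selected iff r ≡ 162 (mod 47); exactly one such r in {1,…,47}.
Inclusion probability = 1/47.

1/47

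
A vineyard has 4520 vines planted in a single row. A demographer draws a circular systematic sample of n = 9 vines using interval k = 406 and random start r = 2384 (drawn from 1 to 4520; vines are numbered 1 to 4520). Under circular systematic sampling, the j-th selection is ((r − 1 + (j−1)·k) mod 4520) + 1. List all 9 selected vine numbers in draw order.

Selection 1: 2384
Selection 2: 2384 + 406 = 2790
Selection 3: 2790 + 406 = 3196
Selection 4: 3196 + 406 = 3602
Selection 5: 3602 + 406 = 4008
Selection 6: 4008 + 406 = 4414
Selection 7: 4414 + 406 = 4820 → 4820 − 4520 = 300
Selection 8: 300 + 406 = 706
Selection 9: 706 + 406 = 1112

2384, 2790, 3196, 3602, 4008, 4414, 300, 706, 1112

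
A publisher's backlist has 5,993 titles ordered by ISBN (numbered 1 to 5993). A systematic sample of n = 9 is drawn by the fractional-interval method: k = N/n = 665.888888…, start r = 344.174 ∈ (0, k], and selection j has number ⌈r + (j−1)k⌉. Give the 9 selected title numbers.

345, 1011, 1676, 2342, 3008, 3674, 4340, 5006, 5672

j=1: r + 0k = 344.174 → ⌈·⌉ = 345
j=2: r + 1k = 1010.062888… → ⌈·⌉ = 1011
j=3: r + 2k = 1675.951777… → ⌈·⌉ = 1676
j=4: r + 3k = 2341.840666… → ⌈·⌉ = 2342
j=5: r + 4k = 3007.729555… → ⌈·⌉ = 3008
j=6: r + 5k = 3673.618444… → ⌈·⌉ = 3674
j=7: r + 6k = 4339.507333… → ⌈·⌉ = 4340
j=8: r + 7k = 5005.396222… → ⌈·⌉ = 5006
j=9: r + 8k = 5671.285111… → ⌈·⌉ = 5672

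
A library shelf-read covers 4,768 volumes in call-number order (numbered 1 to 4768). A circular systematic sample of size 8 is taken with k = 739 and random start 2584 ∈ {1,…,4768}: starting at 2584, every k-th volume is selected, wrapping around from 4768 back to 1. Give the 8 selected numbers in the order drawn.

2584, 3323, 4062, 33, 772, 1511, 2250, 2989

Selection 1: 2584
Selection 2: 2584 + 739 = 3323
Selection 3: 3323 + 739 = 4062
Selection 4: 4062 + 739 = 4801 → 4801 − 4768 = 33
Selection 5: 33 + 739 = 772
Selection 6: 772 + 739 = 1511
Selection 7: 1511 + 739 = 2250
Selection 8: 2250 + 739 = 2989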